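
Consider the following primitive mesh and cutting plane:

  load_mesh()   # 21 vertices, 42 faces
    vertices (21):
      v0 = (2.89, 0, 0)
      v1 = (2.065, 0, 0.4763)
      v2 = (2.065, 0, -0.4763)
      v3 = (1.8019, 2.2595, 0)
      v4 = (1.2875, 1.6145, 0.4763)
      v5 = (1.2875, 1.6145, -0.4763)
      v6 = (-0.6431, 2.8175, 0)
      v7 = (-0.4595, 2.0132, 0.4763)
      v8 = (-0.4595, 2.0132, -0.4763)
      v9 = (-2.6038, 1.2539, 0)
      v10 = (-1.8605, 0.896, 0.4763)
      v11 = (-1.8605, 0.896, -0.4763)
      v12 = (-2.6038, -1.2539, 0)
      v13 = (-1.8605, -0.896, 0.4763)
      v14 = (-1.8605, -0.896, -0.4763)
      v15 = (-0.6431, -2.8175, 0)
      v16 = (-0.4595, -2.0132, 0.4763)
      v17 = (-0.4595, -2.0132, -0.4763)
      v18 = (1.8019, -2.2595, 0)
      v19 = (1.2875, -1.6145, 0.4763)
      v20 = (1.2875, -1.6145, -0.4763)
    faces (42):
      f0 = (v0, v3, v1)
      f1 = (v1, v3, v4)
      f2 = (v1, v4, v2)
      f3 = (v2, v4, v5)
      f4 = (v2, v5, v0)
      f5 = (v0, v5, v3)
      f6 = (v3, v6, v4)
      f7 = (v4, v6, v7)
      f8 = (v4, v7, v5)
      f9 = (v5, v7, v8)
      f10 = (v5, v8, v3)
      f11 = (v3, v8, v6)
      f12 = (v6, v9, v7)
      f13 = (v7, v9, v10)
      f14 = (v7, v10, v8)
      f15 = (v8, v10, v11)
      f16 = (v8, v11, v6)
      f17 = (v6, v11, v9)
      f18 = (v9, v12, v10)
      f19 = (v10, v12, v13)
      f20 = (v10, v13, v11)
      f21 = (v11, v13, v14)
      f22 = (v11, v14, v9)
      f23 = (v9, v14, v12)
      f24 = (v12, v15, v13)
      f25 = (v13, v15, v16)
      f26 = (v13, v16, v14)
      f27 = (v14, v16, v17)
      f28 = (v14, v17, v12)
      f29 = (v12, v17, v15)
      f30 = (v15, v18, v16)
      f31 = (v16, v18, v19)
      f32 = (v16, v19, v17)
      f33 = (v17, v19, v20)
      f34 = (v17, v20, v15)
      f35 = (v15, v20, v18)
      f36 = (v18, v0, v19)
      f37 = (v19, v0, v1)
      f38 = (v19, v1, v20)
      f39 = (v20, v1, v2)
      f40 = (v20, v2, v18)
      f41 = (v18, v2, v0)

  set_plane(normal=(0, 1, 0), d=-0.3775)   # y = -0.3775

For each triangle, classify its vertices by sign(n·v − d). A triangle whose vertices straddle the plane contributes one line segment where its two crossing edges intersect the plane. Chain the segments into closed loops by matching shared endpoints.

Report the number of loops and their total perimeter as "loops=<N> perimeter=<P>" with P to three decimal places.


loops=2 perimeter=5.576

Straddling triangles (12 of 42):
  (v9,v12,v10) [+-+] → (-2.6038, -0.3775, 0)–(-2.3008, -0.3775, 0.194162)  len=0.3599
  (v10,v12,v13) [+--] → (-2.3008, -0.3775, 0.194162)–(-1.8605, -0.3775, 0.4763)  len=0.5229
  (v10,v13,v11) [+-+] → (-1.8605, -0.3775, 0.4763)–(-1.8605, -0.3775, 0.200673)  len=0.2756
  (v11,v13,v14) [+--] → (-1.8605, -0.3775, 0.200673)–(-1.8605, -0.3775, -0.4763)  len=0.6770
  (v11,v14,v9) [+-+] → (-1.8605, -0.3775, -0.4763)–(-2.03976, -0.3775, -0.361429)  len=0.2129
  (v9,v14,v12) [+--] → (-2.03976, -0.3775, -0.361429)–(-2.6038, -0.3775, 0)  len=0.6699
  (v18,v0,v19) [-+-] → (2.70821, -0.3775, 0)–(2.51531, -0.3775, 0.111368)  len=0.2227
  (v19,v0,v1) [-++] → (2.51531, -0.3775, 0.111368)–(1.88321, -0.3775, 0.4763)  len=0.7299
  (v19,v1,v20) [-+-] → (1.88321, -0.3775, 0.4763)–(1.88321, -0.3775, 0.253564)  len=0.2227
  (v20,v1,v2) [-++] → (1.88321, -0.3775, 0.253564)–(1.88321, -0.3775, -0.4763)  len=0.7299
  (v20,v2,v18) [-+-] → (1.88321, -0.3775, -0.4763)–(2.02104, -0.3775, -0.396723)  len=0.1592
  (v18,v2,v0) [-++] → (2.02104, -0.3775, -0.396723)–(2.70821, -0.3775, 0)  len=0.7935

Chained into 2 loop(s):
  loop 1: 6 segments, perimeter = 2.7182
  loop 2: 6 segments, perimeter = 2.8578
Total perimeter = 5.576


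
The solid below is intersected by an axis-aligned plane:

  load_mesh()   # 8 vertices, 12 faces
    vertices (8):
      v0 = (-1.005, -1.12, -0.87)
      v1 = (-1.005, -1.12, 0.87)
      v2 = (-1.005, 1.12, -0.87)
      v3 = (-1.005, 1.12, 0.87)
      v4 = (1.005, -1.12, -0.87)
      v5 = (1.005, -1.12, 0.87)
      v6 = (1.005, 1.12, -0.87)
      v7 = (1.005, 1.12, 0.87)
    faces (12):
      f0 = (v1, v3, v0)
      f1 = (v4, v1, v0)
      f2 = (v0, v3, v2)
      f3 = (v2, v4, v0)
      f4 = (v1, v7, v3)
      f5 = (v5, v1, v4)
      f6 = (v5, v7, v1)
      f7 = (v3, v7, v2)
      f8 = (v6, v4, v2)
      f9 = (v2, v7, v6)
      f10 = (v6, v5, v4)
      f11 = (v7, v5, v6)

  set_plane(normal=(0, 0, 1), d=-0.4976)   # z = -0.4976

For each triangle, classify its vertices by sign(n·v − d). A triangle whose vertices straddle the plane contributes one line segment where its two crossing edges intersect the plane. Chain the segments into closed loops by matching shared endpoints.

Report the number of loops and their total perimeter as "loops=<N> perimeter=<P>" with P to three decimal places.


Straddling triangles (8 of 12):
  (v1,v3,v0) [++-] → (-1.005, -0.640589, -0.4976)–(-1.005, -1.12, -0.4976)  len=0.4794
  (v4,v1,v0) [-+-] → (0.574814, -1.12, -0.4976)–(-1.005, -1.12, -0.4976)  len=1.5798
  (v0,v3,v2) [-+-] → (-1.005, -0.640589, -0.4976)–(-1.005, 1.12, -0.4976)  len=1.7606
  (v5,v1,v4) [++-] → (0.574814, -1.12, -0.4976)–(1.005, -1.12, -0.4976)  len=0.4302
  (v3,v7,v2) [++-] → (-0.574814, 1.12, -0.4976)–(-1.005, 1.12, -0.4976)  len=0.4302
  (v2,v7,v6) [-+-] → (-0.574814, 1.12, -0.4976)–(1.005, 1.12, -0.4976)  len=1.5798
  (v6,v5,v4) [-+-] → (1.005, 0.640589, -0.4976)–(1.005, -1.12, -0.4976)  len=1.7606
  (v7,v5,v6) [++-] → (1.005, 0.640589, -0.4976)–(1.005, 1.12, -0.4976)  len=0.4794

Chained into 1 loop(s):
  loop 1: 8 segments, perimeter = 8.5000
Total perimeter = 8.500

loops=1 perimeter=8.500


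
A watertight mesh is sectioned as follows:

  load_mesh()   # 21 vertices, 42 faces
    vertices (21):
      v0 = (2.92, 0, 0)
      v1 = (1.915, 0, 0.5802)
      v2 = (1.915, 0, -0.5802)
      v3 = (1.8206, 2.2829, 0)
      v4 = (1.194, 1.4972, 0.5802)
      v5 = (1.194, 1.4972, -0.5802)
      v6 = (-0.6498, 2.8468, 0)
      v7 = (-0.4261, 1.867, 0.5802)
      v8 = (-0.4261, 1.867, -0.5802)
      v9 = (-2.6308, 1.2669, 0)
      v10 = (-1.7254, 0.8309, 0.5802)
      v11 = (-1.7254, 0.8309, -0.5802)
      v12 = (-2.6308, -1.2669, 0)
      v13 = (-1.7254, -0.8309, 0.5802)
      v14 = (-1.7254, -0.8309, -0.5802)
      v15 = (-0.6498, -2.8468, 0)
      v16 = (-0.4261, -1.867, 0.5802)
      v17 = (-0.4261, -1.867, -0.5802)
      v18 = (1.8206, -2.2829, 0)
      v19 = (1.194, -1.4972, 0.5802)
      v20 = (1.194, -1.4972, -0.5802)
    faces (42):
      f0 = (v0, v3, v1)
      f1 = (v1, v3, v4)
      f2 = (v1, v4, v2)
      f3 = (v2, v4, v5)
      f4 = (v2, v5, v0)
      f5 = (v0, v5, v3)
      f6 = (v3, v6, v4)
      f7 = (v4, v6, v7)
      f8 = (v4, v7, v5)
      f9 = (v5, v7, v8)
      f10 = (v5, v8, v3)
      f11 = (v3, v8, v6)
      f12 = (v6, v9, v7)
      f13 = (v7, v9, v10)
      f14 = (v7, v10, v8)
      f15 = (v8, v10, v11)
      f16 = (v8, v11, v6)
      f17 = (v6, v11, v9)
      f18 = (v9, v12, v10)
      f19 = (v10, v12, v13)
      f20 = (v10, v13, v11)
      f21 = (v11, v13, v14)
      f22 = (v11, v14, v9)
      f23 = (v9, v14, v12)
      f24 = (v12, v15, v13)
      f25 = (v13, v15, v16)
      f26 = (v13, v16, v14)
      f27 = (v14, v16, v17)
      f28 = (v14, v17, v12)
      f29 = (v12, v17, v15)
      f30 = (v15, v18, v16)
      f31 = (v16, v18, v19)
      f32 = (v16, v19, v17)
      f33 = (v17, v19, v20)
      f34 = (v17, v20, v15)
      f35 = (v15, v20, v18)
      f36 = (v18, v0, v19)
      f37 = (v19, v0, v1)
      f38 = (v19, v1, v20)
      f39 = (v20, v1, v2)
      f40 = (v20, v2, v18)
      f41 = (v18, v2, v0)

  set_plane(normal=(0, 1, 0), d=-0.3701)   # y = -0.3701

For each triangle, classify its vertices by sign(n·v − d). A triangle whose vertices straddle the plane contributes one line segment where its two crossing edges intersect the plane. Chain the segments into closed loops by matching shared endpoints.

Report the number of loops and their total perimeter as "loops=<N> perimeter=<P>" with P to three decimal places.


Straddling triangles (12 of 42):
  (v9,v12,v10) [+-+] → (-2.6308, -0.3701, 0)–(-2.24375, -0.3701, 0.248033)  len=0.4597
  (v10,v12,v13) [+--] → (-2.24375, -0.3701, 0.248033)–(-1.7254, -0.3701, 0.5802)  len=0.6156
  (v10,v13,v11) [+-+] → (-1.7254, -0.3701, 0.5802)–(-1.7254, -0.3701, 0.258433)  len=0.3218
  (v11,v13,v14) [+--] → (-1.7254, -0.3701, 0.258433)–(-1.7254, -0.3701, -0.5802)  len=0.8386
  (v11,v14,v9) [+-+] → (-1.7254, -0.3701, -0.5802)–(-1.92428, -0.3701, -0.452754)  len=0.2362
  (v9,v14,v12) [+--] → (-1.92428, -0.3701, -0.452754)–(-2.6308, -0.3701, 0)  len=0.8391
  (v18,v0,v19) [-+-] → (2.74177, -0.3701, 0)–(2.49334, -0.3701, 0.143422)  len=0.2869
  (v19,v0,v1) [-++] → (2.49334, -0.3701, 0.143422)–(1.73677, -0.3701, 0.5802)  len=0.8736
  (v19,v1,v20) [-+-] → (1.73677, -0.3701, 0.5802)–(1.73677, -0.3701, 0.293355)  len=0.2868
  (v20,v1,v2) [-++] → (1.73677, -0.3701, 0.293355)–(1.73677, -0.3701, -0.5802)  len=0.8736
  (v20,v2,v18) [-+-] → (1.73677, -0.3701, -0.5802)–(1.8997, -0.3701, -0.486139)  len=0.1881
  (v18,v2,v0) [-++] → (1.8997, -0.3701, -0.486139)–(2.74177, -0.3701, 0)  len=0.9723

Chained into 2 loop(s):
  loop 1: 6 segments, perimeter = 3.3111
  loop 2: 6 segments, perimeter = 3.4813
Total perimeter = 6.792

loops=2 perimeter=6.792


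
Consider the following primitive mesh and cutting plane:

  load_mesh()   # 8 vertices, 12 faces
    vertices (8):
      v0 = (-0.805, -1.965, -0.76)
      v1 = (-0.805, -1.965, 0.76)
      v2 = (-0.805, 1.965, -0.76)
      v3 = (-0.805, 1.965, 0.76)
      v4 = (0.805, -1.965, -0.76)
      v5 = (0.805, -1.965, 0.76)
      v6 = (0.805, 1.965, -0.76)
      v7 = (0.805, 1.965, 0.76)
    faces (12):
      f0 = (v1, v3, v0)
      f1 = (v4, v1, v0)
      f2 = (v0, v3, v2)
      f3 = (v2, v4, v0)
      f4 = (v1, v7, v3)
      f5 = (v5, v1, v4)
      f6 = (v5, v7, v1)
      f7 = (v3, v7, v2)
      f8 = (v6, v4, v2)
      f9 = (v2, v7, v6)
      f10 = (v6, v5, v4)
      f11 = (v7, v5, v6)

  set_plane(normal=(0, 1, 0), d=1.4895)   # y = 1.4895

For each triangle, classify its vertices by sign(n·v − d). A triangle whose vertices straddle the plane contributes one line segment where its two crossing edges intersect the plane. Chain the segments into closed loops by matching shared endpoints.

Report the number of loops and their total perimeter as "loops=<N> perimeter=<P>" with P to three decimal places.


Straddling triangles (8 of 12):
  (v1,v3,v0) [-+-] → (-0.805, 1.4895, 0.76)–(-0.805, 1.4895, 0.576092)  len=0.1839
  (v0,v3,v2) [-++] → (-0.805, 1.4895, 0.576092)–(-0.805, 1.4895, -0.76)  len=1.3361
  (v2,v4,v0) [+--] → (-0.610202, 1.4895, -0.76)–(-0.805, 1.4895, -0.76)  len=0.1948
  (v1,v7,v3) [-++] → (0.610202, 1.4895, 0.76)–(-0.805, 1.4895, 0.76)  len=1.4152
  (v5,v7,v1) [-+-] → (0.805, 1.4895, 0.76)–(0.610202, 1.4895, 0.76)  len=0.1948
  (v6,v4,v2) [+-+] → (0.805, 1.4895, -0.76)–(-0.610202, 1.4895, -0.76)  len=1.4152
  (v6,v5,v4) [+--] → (0.805, 1.4895, -0.576092)–(0.805, 1.4895, -0.76)  len=0.1839
  (v7,v5,v6) [+-+] → (0.805, 1.4895, 0.76)–(0.805, 1.4895, -0.576092)  len=1.3361

Chained into 1 loop(s):
  loop 1: 8 segments, perimeter = 6.2600
Total perimeter = 6.260

loops=1 perimeter=6.260


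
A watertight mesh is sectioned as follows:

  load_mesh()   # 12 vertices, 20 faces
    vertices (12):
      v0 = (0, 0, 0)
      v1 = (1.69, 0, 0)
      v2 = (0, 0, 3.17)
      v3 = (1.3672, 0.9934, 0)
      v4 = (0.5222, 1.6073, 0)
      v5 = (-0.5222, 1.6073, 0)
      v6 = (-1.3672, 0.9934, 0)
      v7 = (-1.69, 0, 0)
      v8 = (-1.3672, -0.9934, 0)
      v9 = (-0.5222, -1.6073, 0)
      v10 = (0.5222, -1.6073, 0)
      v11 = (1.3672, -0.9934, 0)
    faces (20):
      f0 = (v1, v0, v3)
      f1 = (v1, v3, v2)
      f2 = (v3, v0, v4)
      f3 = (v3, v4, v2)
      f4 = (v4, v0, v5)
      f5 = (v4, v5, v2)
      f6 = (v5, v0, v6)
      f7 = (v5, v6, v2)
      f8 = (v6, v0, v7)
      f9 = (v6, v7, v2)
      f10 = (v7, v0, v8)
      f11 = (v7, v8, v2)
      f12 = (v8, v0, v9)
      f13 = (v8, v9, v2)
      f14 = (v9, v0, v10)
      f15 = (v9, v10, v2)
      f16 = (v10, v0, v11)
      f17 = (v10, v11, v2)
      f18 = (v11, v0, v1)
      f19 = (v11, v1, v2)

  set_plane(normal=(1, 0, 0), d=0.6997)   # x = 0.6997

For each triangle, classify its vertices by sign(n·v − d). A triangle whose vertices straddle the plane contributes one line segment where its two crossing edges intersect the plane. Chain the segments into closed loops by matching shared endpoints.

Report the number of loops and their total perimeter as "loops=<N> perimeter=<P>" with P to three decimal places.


loops=1 perimeter=7.800

Straddling triangles (8 of 20):
  (v1,v0,v3) [+-+] → (0.6997, 0, 0)–(0.6997, 0.508398, 0)  len=0.5084
  (v1,v3,v2) [++-] → (0.6997, 0.508398, 1.54767)–(0.6997, 0, 1.85754)  len=0.5954
  (v3,v0,v4) [+--] → (0.6997, 0.508398, 0)–(0.6997, 1.47834, 0)  len=0.9699
  (v3,v4,v2) [+--] → (0.6997, 1.47834, 0)–(0.6997, 0.508398, 1.54767)  len=1.8265
  (v10,v0,v11) [--+] → (0.6997, -0.508398, 0)–(0.6997, -1.47834, 0)  len=0.9699
  (v10,v11,v2) [-+-] → (0.6997, -1.47834, 0)–(0.6997, -0.508398, 1.54767)  len=1.8265
  (v11,v0,v1) [+-+] → (0.6997, -0.508398, 0)–(0.6997, 0, 0)  len=0.5084
  (v11,v1,v2) [++-] → (0.6997, 0, 1.85754)–(0.6997, -0.508398, 1.54767)  len=0.5954

Chained into 1 loop(s):
  loop 1: 8 segments, perimeter = 7.8005
Total perimeter = 7.800


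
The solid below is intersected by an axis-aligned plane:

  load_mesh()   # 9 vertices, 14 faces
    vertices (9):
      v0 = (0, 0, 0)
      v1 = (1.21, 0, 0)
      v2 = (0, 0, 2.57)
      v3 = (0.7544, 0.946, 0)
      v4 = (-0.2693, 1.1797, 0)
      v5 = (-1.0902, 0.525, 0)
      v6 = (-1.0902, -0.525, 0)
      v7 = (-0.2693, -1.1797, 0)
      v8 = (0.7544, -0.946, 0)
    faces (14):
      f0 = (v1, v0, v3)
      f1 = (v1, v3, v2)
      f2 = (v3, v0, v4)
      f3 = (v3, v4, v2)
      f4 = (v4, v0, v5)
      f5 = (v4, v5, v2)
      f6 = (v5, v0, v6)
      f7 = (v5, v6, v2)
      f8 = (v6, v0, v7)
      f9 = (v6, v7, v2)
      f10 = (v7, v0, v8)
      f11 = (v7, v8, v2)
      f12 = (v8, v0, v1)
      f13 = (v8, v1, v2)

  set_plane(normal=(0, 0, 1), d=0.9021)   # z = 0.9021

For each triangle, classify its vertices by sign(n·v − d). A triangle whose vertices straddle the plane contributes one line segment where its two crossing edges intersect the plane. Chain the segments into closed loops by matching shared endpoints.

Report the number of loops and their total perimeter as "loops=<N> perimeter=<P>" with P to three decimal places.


Straddling triangles (7 of 14):
  (v1,v3,v2) [--+] → (0.489597, 0.613943, 0.9021)–(0.785276, 0, 0.9021)  len=0.6814
  (v3,v4,v2) [--+] → (-0.174773, 0.765612, 0.9021)–(0.489597, 0.613943, 0.9021)  len=0.6815
  (v4,v5,v2) [--+] → (-0.707527, 0.340719, 0.9021)–(-0.174773, 0.765612, 0.9021)  len=0.6814
  (v5,v6,v2) [--+] → (-0.707527, -0.340719, 0.9021)–(-0.707527, 0.340719, 0.9021)  len=0.6814
  (v6,v7,v2) [--+] → (-0.174773, -0.765612, 0.9021)–(-0.707527, -0.340719, 0.9021)  len=0.6814
  (v7,v8,v2) [--+] → (0.489597, -0.613943, 0.9021)–(-0.174773, -0.765612, 0.9021)  len=0.6815
  (v8,v1,v2) [--+] → (0.785276, 0, 0.9021)–(0.489597, -0.613943, 0.9021)  len=0.6814

Chained into 1 loop(s):
  loop 1: 7 segments, perimeter = 4.7701
Total perimeter = 4.770

loops=1 perimeter=4.770


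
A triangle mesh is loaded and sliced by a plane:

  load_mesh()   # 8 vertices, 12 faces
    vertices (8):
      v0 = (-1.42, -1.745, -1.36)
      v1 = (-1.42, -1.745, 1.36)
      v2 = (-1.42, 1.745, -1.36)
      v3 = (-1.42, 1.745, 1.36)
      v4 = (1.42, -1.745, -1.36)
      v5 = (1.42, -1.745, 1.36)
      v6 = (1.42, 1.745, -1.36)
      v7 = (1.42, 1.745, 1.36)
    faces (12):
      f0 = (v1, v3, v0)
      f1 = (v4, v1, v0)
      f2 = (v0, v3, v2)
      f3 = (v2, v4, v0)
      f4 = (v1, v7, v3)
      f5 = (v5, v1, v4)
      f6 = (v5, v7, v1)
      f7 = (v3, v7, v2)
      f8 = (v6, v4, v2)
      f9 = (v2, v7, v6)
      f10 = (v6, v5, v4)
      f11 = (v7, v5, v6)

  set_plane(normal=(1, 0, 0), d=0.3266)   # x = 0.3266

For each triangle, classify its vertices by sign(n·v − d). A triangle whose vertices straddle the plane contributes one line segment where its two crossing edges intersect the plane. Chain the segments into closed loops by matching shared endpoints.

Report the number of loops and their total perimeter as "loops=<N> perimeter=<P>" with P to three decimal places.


loops=1 perimeter=12.420

Straddling triangles (8 of 12):
  (v4,v1,v0) [+--] → (0.3266, -1.745, -0.3128)–(0.3266, -1.745, -1.36)  len=1.0472
  (v2,v4,v0) [-+-] → (0.3266, -0.40135, -1.36)–(0.3266, -1.745, -1.36)  len=1.3437
  (v1,v7,v3) [-+-] → (0.3266, 0.40135, 1.36)–(0.3266, 1.745, 1.36)  len=1.3437
  (v5,v1,v4) [+-+] → (0.3266, -1.745, 1.36)–(0.3266, -1.745, -0.3128)  len=1.6728
  (v5,v7,v1) [++-] → (0.3266, 0.40135, 1.36)–(0.3266, -1.745, 1.36)  len=2.1463
  (v3,v7,v2) [-+-] → (0.3266, 1.745, 1.36)–(0.3266, 1.745, 0.3128)  len=1.0472
  (v6,v4,v2) [++-] → (0.3266, -0.40135, -1.36)–(0.3266, 1.745, -1.36)  len=2.1463
  (v2,v7,v6) [-++] → (0.3266, 1.745, 0.3128)–(0.3266, 1.745, -1.36)  len=1.6728

Chained into 1 loop(s):
  loop 1: 8 segments, perimeter = 12.4200
Total perimeter = 12.420


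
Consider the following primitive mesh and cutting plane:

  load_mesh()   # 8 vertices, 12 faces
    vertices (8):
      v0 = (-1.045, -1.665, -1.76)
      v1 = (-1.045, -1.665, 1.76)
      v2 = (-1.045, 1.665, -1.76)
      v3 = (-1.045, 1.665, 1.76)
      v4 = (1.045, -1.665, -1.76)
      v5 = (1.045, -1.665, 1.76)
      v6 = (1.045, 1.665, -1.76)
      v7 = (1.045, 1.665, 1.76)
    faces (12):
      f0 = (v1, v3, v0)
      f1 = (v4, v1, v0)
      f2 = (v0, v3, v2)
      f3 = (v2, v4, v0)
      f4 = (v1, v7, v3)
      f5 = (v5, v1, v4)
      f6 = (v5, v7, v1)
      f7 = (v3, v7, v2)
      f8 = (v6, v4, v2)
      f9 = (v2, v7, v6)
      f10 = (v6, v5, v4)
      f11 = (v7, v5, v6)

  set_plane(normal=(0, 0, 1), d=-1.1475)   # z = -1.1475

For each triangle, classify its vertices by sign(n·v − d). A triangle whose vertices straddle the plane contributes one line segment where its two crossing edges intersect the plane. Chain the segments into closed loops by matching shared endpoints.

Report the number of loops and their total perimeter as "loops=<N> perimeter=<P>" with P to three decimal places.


Straddling triangles (8 of 12):
  (v1,v3,v0) [++-] → (-1.045, -1.08556, -1.1475)–(-1.045, -1.665, -1.1475)  len=0.5794
  (v4,v1,v0) [-+-] → (0.681328, -1.665, -1.1475)–(-1.045, -1.665, -1.1475)  len=1.7263
  (v0,v3,v2) [-+-] → (-1.045, -1.08556, -1.1475)–(-1.045, 1.665, -1.1475)  len=2.7506
  (v5,v1,v4) [++-] → (0.681328, -1.665, -1.1475)–(1.045, -1.665, -1.1475)  len=0.3637
  (v3,v7,v2) [++-] → (-0.681328, 1.665, -1.1475)–(-1.045, 1.665, -1.1475)  len=0.3637
  (v2,v7,v6) [-+-] → (-0.681328, 1.665, -1.1475)–(1.045, 1.665, -1.1475)  len=1.7263
  (v6,v5,v4) [-+-] → (1.045, 1.08556, -1.1475)–(1.045, -1.665, -1.1475)  len=2.7506
  (v7,v5,v6) [++-] → (1.045, 1.08556, -1.1475)–(1.045, 1.665, -1.1475)  len=0.5794

Chained into 1 loop(s):
  loop 1: 8 segments, perimeter = 10.8400
Total perimeter = 10.840

loops=1 perimeter=10.840


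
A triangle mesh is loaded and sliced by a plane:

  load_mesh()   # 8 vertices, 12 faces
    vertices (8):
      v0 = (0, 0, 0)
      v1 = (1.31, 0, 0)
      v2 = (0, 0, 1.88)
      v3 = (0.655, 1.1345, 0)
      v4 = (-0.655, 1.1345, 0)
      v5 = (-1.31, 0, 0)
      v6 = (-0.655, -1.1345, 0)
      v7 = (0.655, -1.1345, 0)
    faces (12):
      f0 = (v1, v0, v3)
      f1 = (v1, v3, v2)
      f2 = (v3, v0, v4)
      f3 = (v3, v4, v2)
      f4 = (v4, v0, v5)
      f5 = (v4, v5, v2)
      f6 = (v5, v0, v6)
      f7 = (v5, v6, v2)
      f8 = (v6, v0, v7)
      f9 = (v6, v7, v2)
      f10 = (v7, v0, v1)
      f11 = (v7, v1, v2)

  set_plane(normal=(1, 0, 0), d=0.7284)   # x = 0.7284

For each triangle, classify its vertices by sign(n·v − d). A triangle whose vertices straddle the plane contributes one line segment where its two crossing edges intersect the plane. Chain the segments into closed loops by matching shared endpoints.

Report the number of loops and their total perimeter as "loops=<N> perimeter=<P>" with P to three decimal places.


loops=1 perimeter=4.631

Straddling triangles (4 of 12):
  (v1,v0,v3) [+--] → (0.7284, 0, 0)–(0.7284, 1.00737, 0)  len=1.0074
  (v1,v3,v2) [+--] → (0.7284, 1.00737, 0)–(0.7284, 0, 0.834663)  len=1.3082
  (v7,v0,v1) [--+] → (0.7284, 0, 0)–(0.7284, -1.00737, 0)  len=1.0074
  (v7,v1,v2) [-+-] → (0.7284, -1.00737, 0)–(0.7284, 0, 0.834663)  len=1.3082

Chained into 1 loop(s):
  loop 1: 4 segments, perimeter = 4.6312
Total perimeter = 4.631


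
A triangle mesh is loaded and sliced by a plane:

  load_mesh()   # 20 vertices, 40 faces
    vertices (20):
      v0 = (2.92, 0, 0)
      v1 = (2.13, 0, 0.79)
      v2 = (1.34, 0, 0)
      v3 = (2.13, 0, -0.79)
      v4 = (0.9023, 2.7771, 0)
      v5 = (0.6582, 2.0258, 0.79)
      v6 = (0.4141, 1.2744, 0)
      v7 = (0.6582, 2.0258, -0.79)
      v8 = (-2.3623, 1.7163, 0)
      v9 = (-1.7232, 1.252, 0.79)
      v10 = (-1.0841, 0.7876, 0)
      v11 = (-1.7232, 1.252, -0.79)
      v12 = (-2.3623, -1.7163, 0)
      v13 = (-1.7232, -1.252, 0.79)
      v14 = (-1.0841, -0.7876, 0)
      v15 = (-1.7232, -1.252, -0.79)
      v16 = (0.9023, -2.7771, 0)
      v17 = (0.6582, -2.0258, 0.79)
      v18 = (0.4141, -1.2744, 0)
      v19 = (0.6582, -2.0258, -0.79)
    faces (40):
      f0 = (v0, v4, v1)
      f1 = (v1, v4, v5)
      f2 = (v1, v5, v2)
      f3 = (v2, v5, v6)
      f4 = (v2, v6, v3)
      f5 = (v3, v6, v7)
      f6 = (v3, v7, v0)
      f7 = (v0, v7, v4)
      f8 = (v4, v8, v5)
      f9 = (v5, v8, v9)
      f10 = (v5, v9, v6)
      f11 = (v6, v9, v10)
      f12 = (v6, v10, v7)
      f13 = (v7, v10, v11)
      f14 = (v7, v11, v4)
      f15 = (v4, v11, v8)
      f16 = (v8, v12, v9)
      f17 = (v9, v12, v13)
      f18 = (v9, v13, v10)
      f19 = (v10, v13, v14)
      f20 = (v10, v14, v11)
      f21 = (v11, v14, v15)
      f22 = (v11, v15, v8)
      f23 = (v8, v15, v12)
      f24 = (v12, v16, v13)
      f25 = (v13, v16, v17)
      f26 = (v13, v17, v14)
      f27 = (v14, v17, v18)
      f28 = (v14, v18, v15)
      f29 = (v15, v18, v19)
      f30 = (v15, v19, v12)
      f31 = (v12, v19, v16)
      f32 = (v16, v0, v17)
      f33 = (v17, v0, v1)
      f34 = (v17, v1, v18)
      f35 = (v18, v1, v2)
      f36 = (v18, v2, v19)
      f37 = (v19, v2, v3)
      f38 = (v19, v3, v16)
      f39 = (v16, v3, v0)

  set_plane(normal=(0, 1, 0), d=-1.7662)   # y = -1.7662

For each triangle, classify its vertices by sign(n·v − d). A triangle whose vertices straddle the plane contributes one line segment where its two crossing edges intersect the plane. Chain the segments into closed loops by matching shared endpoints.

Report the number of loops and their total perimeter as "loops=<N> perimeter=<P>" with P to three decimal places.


loops=1 perimeter=8.964

Straddling triangles (14 of 40):
  (v12,v16,v13) [+-+] → (-2.20873, -1.7662, 0)–(-0.837991, -1.7662, 0.523645)  len=1.4674
  (v13,v16,v17) [+--] → (-0.837991, -1.7662, 0.523645)–(-0.140729, -1.7662, 0.79)  len=0.7464
  (v13,v17,v14) [+-+] → (-0.140729, -1.7662, 0.79)–(0.292911, -1.7662, 0.624369)  len=0.4642
  (v14,v17,v18) [+-+] → (0.292911, -1.7662, 0.624369)–(0.573866, -1.7662, 0.517064)  len=0.3007
  (v15,v18,v19) [++-] → (0.573866, -1.7662, -0.517064)–(-0.140729, -1.7662, -0.79)  len=0.7649
  (v15,v19,v12) [+-+] → (-0.140729, -1.7662, -0.79)–(-1.87531, -1.7662, -0.12737)  len=1.8568
  (v12,v19,v16) [+--] → (-1.87531, -1.7662, -0.12737)–(-2.20873, -1.7662, 0)  len=0.3569
  (v16,v0,v17) [-+-] → (1.63677, -1.7662, 0)–(0.948043, -1.7662, 0.688764)  len=0.9740
  (v17,v0,v1) [-++] → (0.948043, -1.7662, 0.688764)–(0.846807, -1.7662, 0.79)  len=0.1432
  (v17,v1,v18) [-++] → (0.846807, -1.7662, 0.79)–(0.573866, -1.7662, 0.517064)  len=0.3860
  (v18,v2,v19) [++-] → (0.745571, -1.7662, -0.688764)–(0.573866, -1.7662, -0.517064)  len=0.2428
  (v19,v2,v3) [-++] → (0.745571, -1.7662, -0.688764)–(0.846807, -1.7662, -0.79)  len=0.1432
  (v19,v3,v16) [-+-] → (0.846807, -1.7662, -0.79)–(1.3492, -1.7662, -0.28757)  len=0.7105
  (v16,v3,v0) [-++] → (1.3492, -1.7662, -0.28757)–(1.63677, -1.7662, 0)  len=0.4067

Chained into 1 loop(s):
  loop 1: 14 segments, perimeter = 8.9638
Total perimeter = 8.964


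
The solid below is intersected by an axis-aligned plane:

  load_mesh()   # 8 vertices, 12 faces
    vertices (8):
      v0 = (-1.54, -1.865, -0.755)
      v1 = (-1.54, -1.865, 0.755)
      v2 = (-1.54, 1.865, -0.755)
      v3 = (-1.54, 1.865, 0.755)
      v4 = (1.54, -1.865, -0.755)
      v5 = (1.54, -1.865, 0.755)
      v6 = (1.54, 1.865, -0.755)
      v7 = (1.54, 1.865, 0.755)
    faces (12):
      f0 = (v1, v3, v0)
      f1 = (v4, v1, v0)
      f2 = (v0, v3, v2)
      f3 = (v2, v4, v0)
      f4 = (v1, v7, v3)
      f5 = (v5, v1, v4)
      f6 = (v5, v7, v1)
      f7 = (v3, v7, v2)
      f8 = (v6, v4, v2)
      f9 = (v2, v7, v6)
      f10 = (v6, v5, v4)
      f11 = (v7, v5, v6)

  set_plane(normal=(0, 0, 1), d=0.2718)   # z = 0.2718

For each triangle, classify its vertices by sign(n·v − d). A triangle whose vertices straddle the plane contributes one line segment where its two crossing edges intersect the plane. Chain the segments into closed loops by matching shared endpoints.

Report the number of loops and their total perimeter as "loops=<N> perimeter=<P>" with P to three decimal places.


loops=1 perimeter=13.620

Straddling triangles (8 of 12):
  (v1,v3,v0) [++-] → (-1.54, 0.6714, 0.2718)–(-1.54, -1.865, 0.2718)  len=2.5364
  (v4,v1,v0) [-+-] → (-0.5544, -1.865, 0.2718)–(-1.54, -1.865, 0.2718)  len=0.9856
  (v0,v3,v2) [-+-] → (-1.54, 0.6714, 0.2718)–(-1.54, 1.865, 0.2718)  len=1.1936
  (v5,v1,v4) [++-] → (-0.5544, -1.865, 0.2718)–(1.54, -1.865, 0.2718)  len=2.0944
  (v3,v7,v2) [++-] → (0.5544, 1.865, 0.2718)–(-1.54, 1.865, 0.2718)  len=2.0944
  (v2,v7,v6) [-+-] → (0.5544, 1.865, 0.2718)–(1.54, 1.865, 0.2718)  len=0.9856
  (v6,v5,v4) [-+-] → (1.54, -0.6714, 0.2718)–(1.54, -1.865, 0.2718)  len=1.1936
  (v7,v5,v6) [++-] → (1.54, -0.6714, 0.2718)–(1.54, 1.865, 0.2718)  len=2.5364

Chained into 1 loop(s):
  loop 1: 8 segments, perimeter = 13.6200
Total perimeter = 13.620


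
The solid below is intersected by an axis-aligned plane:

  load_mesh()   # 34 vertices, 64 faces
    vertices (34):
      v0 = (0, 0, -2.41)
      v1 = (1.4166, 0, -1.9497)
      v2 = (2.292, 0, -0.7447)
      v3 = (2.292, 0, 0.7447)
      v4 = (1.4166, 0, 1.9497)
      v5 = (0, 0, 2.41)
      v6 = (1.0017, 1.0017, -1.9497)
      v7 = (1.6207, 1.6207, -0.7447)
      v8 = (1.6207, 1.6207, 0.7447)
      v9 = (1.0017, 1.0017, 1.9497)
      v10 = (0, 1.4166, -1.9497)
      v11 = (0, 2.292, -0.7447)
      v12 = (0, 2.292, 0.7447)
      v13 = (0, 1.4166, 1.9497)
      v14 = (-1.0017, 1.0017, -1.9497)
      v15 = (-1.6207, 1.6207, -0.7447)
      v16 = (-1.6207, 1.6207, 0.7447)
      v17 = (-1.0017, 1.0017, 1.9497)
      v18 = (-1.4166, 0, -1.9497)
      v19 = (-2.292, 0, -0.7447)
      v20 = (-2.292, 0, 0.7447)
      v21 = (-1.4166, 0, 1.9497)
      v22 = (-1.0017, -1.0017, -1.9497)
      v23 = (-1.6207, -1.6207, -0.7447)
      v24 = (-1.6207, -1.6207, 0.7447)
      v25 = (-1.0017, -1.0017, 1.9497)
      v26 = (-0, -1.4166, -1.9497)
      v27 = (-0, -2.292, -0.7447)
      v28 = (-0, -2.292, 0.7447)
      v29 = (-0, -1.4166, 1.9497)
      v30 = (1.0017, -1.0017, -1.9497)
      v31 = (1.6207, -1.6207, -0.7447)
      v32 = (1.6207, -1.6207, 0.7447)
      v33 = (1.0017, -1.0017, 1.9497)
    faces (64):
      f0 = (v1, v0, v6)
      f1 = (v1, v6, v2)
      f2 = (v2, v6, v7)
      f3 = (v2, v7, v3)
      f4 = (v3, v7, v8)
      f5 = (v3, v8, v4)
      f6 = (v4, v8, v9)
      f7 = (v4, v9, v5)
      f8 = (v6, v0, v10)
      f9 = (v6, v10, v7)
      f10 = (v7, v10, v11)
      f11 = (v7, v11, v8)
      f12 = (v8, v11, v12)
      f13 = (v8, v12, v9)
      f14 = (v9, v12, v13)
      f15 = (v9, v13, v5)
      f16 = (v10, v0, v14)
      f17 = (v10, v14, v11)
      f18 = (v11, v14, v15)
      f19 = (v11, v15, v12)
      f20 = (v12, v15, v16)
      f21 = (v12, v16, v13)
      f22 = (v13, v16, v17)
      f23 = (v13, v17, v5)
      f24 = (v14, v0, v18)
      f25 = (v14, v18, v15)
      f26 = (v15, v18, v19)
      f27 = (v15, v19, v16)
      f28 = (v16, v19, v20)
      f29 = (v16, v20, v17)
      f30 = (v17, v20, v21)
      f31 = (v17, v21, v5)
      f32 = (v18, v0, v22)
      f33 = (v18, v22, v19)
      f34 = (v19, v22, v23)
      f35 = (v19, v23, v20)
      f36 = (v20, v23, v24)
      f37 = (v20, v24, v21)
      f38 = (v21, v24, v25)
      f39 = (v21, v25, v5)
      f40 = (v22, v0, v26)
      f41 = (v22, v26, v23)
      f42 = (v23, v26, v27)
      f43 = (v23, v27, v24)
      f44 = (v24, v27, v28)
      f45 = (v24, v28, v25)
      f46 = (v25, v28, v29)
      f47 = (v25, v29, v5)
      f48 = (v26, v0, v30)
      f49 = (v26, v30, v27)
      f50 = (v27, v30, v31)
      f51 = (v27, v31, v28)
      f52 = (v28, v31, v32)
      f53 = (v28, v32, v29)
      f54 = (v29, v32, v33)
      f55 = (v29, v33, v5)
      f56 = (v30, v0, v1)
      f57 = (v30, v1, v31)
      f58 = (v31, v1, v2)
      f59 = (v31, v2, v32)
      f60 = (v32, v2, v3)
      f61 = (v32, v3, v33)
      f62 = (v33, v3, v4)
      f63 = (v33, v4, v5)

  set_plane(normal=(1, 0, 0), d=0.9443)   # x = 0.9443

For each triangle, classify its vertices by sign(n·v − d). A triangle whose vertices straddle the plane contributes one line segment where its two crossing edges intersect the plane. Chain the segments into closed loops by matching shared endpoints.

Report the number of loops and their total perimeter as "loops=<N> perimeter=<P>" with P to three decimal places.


Straddling triangles (20 of 64):
  (v1,v0,v6) [+-+] → (0.9443, 0, -2.10317)–(0.9443, 0.9443, -1.97608)  len=0.9528
  (v4,v9,v5) [++-] → (0.9443, 0.9443, 1.97608)–(0.9443, 0, 2.10317)  len=0.9528
  (v6,v0,v10) [+--] → (0.9443, 0.9443, -1.97608)–(0.9443, 1.02547, -1.9497)  len=0.0854
  (v6,v10,v7) [+-+] → (0.9443, 1.02547, -1.9497)–(0.9443, 1.53552, -1.24761)  len=0.8678
  (v7,v10,v11) [+--] → (0.9443, 1.53552, -1.24761)–(0.9443, 1.90087, -0.7447)  len=0.6216
  (v7,v11,v8) [+-+] → (0.9443, 1.90087, -0.7447)–(0.9443, 1.90087, 0.123098)  len=0.8678
  (v8,v11,v12) [+--] → (0.9443, 1.90087, 0.123098)–(0.9443, 1.90087, 0.7447)  len=0.6216
  (v8,v12,v9) [+-+] → (0.9443, 1.90087, 0.7447)–(0.9443, 1.07564, 1.88065)  len=1.4041
  (v9,v12,v13) [+--] → (0.9443, 1.07564, 1.88065)–(0.9443, 1.02547, 1.9497)  len=0.0853
  (v9,v13,v5) [+--] → (0.9443, 1.02547, 1.9497)–(0.9443, 0.9443, 1.97608)  len=0.0854
  (v26,v0,v30) [--+] → (0.9443, -0.9443, -1.97608)–(0.9443, -1.02547, -1.9497)  len=0.0854
  (v26,v30,v27) [-+-] → (0.9443, -1.02547, -1.9497)–(0.9443, -1.07564, -1.88065)  len=0.0853
  (v27,v30,v31) [-++] → (0.9443, -1.07564, -1.88065)–(0.9443, -1.90087, -0.7447)  len=1.4041
  (v27,v31,v28) [-+-] → (0.9443, -1.90087, -0.7447)–(0.9443, -1.90087, -0.123098)  len=0.6216
  (v28,v31,v32) [-++] → (0.9443, -1.90087, -0.123098)–(0.9443, -1.90087, 0.7447)  len=0.8678
  (v28,v32,v29) [-+-] → (0.9443, -1.90087, 0.7447)–(0.9443, -1.53552, 1.24761)  len=0.6216
  (v29,v32,v33) [-++] → (0.9443, -1.53552, 1.24761)–(0.9443, -1.02547, 1.9497)  len=0.8678
  (v29,v33,v5) [-+-] → (0.9443, -1.02547, 1.9497)–(0.9443, -0.9443, 1.97608)  len=0.0854
  (v30,v0,v1) [+-+] → (0.9443, -0.9443, -1.97608)–(0.9443, 0, -2.10317)  len=0.9528
  (v33,v4,v5) [++-] → (0.9443, 0, 2.10317)–(0.9443, -0.9443, 1.97608)  len=0.9528

Chained into 1 loop(s):
  loop 1: 20 segments, perimeter = 13.0891
Total perimeter = 13.089

loops=1 perimeter=13.089


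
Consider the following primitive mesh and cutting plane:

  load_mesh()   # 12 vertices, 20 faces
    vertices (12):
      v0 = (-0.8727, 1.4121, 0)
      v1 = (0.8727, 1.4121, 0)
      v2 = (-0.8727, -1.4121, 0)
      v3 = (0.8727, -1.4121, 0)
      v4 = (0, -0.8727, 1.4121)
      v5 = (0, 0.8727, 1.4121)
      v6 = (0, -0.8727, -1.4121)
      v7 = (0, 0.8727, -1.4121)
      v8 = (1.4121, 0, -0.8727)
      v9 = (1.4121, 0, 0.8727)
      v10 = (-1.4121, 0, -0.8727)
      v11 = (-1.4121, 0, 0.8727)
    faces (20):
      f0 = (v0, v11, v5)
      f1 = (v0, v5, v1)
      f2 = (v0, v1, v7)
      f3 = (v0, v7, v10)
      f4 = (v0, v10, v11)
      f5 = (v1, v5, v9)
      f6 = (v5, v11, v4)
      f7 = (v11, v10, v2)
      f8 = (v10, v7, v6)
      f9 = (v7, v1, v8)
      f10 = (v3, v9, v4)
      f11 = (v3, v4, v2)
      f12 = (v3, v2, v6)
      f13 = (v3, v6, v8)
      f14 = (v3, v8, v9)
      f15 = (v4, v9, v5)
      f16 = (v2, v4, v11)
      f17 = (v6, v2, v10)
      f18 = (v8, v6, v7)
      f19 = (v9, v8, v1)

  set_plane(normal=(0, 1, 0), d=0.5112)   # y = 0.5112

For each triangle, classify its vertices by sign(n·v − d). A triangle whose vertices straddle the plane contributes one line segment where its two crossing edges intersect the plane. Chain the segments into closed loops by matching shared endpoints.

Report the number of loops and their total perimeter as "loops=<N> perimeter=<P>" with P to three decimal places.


loops=1 perimeter=8.306

Straddling triangles (10 of 20):
  (v0,v11,v5) [+-+] → (-1.21683, 0.5112, 0.55677)–(-0.584937, 0.5112, 1.18866)  len=0.8936
  (v0,v7,v10) [++-] → (-0.584937, 0.5112, -1.18866)–(-1.21683, 0.5112, -0.55677)  len=0.8936
  (v0,v10,v11) [+--] → (-1.21683, 0.5112, -0.55677)–(-1.21683, 0.5112, 0.55677)  len=1.1135
  (v1,v5,v9) [++-] → (0.584937, 0.5112, 1.18866)–(1.21683, 0.5112, 0.55677)  len=0.8936
  (v5,v11,v4) [+--] → (-0.584937, 0.5112, 1.18866)–(0, 0.5112, 1.4121)  len=0.6262
  (v10,v7,v6) [-+-] → (-0.584937, 0.5112, -1.18866)–(0, 0.5112, -1.4121)  len=0.6262
  (v7,v1,v8) [++-] → (1.21683, 0.5112, -0.55677)–(0.584937, 0.5112, -1.18866)  len=0.8936
  (v4,v9,v5) [--+] → (0.584937, 0.5112, 1.18866)–(0, 0.5112, 1.4121)  len=0.6262
  (v8,v6,v7) [--+] → (0, 0.5112, -1.4121)–(0.584937, 0.5112, -1.18866)  len=0.6262
  (v9,v8,v1) [--+] → (1.21683, 0.5112, -0.55677)–(1.21683, 0.5112, 0.55677)  len=1.1135

Chained into 1 loop(s):
  loop 1: 10 segments, perimeter = 8.3062
Total perimeter = 8.306


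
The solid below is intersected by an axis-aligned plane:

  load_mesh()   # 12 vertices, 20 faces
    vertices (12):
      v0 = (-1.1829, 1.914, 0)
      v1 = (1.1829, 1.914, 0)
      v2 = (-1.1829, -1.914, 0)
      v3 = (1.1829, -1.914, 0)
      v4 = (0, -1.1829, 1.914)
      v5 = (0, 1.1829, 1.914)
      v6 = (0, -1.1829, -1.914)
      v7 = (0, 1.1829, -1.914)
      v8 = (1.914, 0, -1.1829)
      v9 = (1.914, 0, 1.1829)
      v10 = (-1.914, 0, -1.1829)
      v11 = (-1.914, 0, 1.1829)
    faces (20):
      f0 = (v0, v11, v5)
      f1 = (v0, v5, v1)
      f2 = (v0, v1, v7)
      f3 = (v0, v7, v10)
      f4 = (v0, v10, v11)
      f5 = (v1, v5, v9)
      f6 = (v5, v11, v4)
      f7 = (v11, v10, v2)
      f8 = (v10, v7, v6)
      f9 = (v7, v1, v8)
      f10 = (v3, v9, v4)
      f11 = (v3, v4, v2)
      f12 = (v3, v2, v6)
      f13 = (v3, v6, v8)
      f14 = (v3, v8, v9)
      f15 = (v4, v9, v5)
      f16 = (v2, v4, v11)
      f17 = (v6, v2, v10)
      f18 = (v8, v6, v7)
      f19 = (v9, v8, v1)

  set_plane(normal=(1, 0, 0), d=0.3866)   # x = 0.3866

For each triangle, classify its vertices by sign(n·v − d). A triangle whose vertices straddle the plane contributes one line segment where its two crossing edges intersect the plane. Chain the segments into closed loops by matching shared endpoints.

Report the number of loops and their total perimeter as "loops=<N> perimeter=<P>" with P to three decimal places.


loops=1 perimeter=11.996

Straddling triangles (10 of 20):
  (v0,v5,v1) [--+] → (0.3866, 1.42184, 1.28846)–(0.3866, 1.914, 0)  len=1.3793
  (v0,v1,v7) [-+-] → (0.3866, 1.914, 0)–(0.3866, 1.42184, -1.28846)  len=1.3793
  (v1,v5,v9) [+-+] → (0.3866, 1.42184, 1.28846)–(0.3866, 0.943972, 1.76633)  len=0.6758
  (v7,v1,v8) [-++] → (0.3866, 1.42184, -1.28846)–(0.3866, 0.943972, -1.76633)  len=0.6758
  (v3,v9,v4) [++-] → (0.3866, -0.943972, 1.76633)–(0.3866, -1.42184, 1.28846)  len=0.6758
  (v3,v4,v2) [+--] → (0.3866, -1.42184, 1.28846)–(0.3866, -1.914, 0)  len=1.3793
  (v3,v2,v6) [+--] → (0.3866, -1.914, 0)–(0.3866, -1.42184, -1.28846)  len=1.3793
  (v3,v6,v8) [+-+] → (0.3866, -1.42184, -1.28846)–(0.3866, -0.943972, -1.76633)  len=0.6758
  (v4,v9,v5) [-+-] → (0.3866, -0.943972, 1.76633)–(0.3866, 0.943972, 1.76633)  len=1.8879
  (v8,v6,v7) [+--] → (0.3866, -0.943972, -1.76633)–(0.3866, 0.943972, -1.76633)  len=1.8879

Chained into 1 loop(s):
  loop 1: 10 segments, perimeter = 11.9961
Total perimeter = 11.996


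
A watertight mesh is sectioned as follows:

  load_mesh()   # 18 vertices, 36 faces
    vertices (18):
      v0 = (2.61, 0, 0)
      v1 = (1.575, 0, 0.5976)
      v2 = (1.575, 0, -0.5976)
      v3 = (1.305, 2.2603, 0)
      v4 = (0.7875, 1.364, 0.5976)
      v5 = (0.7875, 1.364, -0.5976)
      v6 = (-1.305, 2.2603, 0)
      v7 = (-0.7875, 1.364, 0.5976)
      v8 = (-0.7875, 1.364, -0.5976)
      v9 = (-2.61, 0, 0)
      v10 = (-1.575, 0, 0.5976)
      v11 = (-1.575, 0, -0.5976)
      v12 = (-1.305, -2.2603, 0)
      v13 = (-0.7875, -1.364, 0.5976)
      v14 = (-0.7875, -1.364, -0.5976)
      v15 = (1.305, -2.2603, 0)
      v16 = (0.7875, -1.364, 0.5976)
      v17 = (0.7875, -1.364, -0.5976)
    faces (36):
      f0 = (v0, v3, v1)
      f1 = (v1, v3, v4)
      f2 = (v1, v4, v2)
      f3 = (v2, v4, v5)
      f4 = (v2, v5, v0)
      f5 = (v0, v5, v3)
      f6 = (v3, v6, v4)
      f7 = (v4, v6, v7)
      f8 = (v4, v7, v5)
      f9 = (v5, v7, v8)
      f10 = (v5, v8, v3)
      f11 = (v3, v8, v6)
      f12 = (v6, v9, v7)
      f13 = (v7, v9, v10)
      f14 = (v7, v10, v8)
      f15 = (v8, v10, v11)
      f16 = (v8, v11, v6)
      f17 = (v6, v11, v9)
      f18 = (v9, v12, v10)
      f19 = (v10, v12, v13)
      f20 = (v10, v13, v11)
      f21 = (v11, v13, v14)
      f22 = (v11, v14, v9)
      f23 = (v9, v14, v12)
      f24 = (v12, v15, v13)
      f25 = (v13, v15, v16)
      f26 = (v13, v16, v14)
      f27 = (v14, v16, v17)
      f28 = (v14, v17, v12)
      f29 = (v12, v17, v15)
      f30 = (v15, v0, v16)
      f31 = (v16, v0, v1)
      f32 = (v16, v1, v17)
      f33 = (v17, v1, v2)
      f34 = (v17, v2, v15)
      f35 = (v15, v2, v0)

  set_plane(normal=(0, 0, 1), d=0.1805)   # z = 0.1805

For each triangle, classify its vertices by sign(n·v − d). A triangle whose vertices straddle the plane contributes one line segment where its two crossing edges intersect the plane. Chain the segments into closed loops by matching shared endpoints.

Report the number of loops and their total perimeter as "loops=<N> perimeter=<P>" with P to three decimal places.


Straddling triangles (24 of 36):
  (v0,v3,v1) [--+] → (1.38655, 1.5776, 0.1805)–(2.29739, 0, 0.1805)  len=1.8217
  (v1,v3,v4) [+-+] → (1.38655, 1.5776, 0.1805)–(1.14869, 1.98958, 0.1805)  len=0.4757
  (v1,v4,v2) [++-] → (1.06232, 0.887992, 0.1805)–(1.575, 0, 0.1805)  len=1.0254
  (v2,v4,v5) [-+-] → (1.06232, 0.887992, 0.1805)–(0.7875, 1.364, 0.1805)  len=0.5496
  (v3,v6,v4) [--+] → (-0.672978, 1.98958, 0.1805)–(1.14869, 1.98958, 0.1805)  len=1.8217
  (v4,v6,v7) [+-+] → (-0.672978, 1.98958, 0.1805)–(-1.14869, 1.98958, 0.1805)  len=0.4757
  (v4,v7,v5) [++-] → (-0.237858, 1.364, 0.1805)–(0.7875, 1.364, 0.1805)  len=1.0254
  (v5,v7,v8) [-+-] → (-0.237858, 1.364, 0.1805)–(-0.7875, 1.364, 0.1805)  len=0.5496
  (v6,v9,v7) [--+] → (-2.05953, 0.411985, 0.1805)–(-1.14869, 1.98958, 0.1805)  len=1.8217
  (v7,v9,v10) [+-+] → (-2.05953, 0.411985, 0.1805)–(-2.29739, 0, 0.1805)  len=0.4757
  (v7,v10,v8) [++-] → (-1.30018, 0.476008, 0.1805)–(-0.7875, 1.364, 0.1805)  len=1.0254
  (v8,v10,v11) [-+-] → (-1.30018, 0.476008, 0.1805)–(-1.575, 0, 0.1805)  len=0.5496
  (v9,v12,v10) [--+] → (-1.38655, -1.5776, 0.1805)–(-2.29739, 0, 0.1805)  len=1.8217
  (v10,v12,v13) [+-+] → (-1.38655, -1.5776, 0.1805)–(-1.14869, -1.98958, 0.1805)  len=0.4757
  (v10,v13,v11) [++-] → (-1.06232, -0.887992, 0.1805)–(-1.575, 0, 0.1805)  len=1.0254
  (v11,v13,v14) [-+-] → (-1.06232, -0.887992, 0.1805)–(-0.7875, -1.364, 0.1805)  len=0.5496
  (v12,v15,v13) [--+] → (0.672978, -1.98958, 0.1805)–(-1.14869, -1.98958, 0.1805)  len=1.8217
  (v13,v15,v16) [+-+] → (0.672978, -1.98958, 0.1805)–(1.14869, -1.98958, 0.1805)  len=0.4757
  (v13,v16,v14) [++-] → (0.237858, -1.364, 0.1805)–(-0.7875, -1.364, 0.1805)  len=1.0254
  (v14,v16,v17) [-+-] → (0.237858, -1.364, 0.1805)–(0.7875, -1.364, 0.1805)  len=0.5496
  (v15,v0,v16) [--+] → (2.05953, -0.411985, 0.1805)–(1.14869, -1.98958, 0.1805)  len=1.8217
  (v16,v0,v1) [+-+] → (2.05953, -0.411985, 0.1805)–(2.29739, 0, 0.1805)  len=0.4757
  (v16,v1,v17) [++-] → (1.30018, -0.476008, 0.1805)–(0.7875, -1.364, 0.1805)  len=1.0254
  (v17,v1,v2) [-+-] → (1.30018, -0.476008, 0.1805)–(1.575, 0, 0.1805)  len=0.5496

Chained into 2 loop(s):
  loop 1: 12 segments, perimeter = 13.7843
  loop 2: 12 segments, perimeter = 9.4500
Total perimeter = 23.234

loops=2 perimeter=23.234
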